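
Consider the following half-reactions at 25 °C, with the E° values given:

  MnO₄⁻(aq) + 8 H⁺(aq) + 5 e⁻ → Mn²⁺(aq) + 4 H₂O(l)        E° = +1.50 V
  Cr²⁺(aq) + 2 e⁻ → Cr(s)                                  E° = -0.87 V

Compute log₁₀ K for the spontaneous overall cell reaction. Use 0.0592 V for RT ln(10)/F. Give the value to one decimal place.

400.3

Cathode: MnO₄⁻/Mn²⁺; anode: Cr²⁺/Cr. E°cell = +2.37 V, n = 10.
log K = nE°cell / 0.0592 = (10)(+2.37) / 0.0592 = 400.3.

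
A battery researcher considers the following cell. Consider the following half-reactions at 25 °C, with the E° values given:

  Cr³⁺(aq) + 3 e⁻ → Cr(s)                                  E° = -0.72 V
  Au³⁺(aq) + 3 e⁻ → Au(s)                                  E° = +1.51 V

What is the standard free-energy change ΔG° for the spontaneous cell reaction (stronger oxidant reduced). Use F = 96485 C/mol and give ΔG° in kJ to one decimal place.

-645.5 kJ

Au³⁺/Au (E° = +1.51 V) is the cathode; Cr³⁺/Cr (E° = -0.72 V) is the anode, so E°cell = +2.23 V.
Balancing electrons gives n = 3 (lcm of 3 and 3).
ΔG° = −nFE° = −(3)(96485)(+2.23) = -645,485 J = -645.5 kJ.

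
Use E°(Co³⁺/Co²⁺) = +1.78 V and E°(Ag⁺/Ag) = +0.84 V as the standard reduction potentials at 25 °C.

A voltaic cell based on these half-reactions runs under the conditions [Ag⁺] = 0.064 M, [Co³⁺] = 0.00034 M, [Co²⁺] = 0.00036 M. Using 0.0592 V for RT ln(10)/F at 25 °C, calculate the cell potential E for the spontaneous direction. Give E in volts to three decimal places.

Co³⁺/Co²⁺ is the cathode (higher E°), Ag⁺/Ag the anode: E°cell = +1.78 − (+0.84) = +0.94 V, n = 1.
Overall: Co³⁺(aq) + Ag(s) → Co²⁺(aq) + Ag⁺(aq)
Q = [Co²⁺]·[Ag⁺] / ([Co³⁺]); log Q = -1.169.
E = E° − (0.0592/n) log Q = +0.94 − (0.0592/1)(-1.169) = +1.009 V.

+1.009 V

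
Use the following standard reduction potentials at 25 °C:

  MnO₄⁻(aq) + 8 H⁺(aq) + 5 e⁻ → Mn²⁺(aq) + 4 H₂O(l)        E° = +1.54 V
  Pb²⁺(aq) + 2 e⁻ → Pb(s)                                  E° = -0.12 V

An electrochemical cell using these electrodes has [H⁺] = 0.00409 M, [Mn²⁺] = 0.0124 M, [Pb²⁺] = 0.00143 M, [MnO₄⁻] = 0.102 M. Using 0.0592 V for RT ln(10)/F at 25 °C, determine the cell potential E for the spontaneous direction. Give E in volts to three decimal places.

+1.529 V

MnO₄⁻/Mn²⁺ is the cathode (higher E°), Pb²⁺/Pb the anode: E°cell = +1.54 − (-0.12) = +1.66 V, n = 10.
Overall: 2 MnO₄⁻(aq) + 16 H⁺(aq) + 5 Pb(s) → 2 Mn²⁺(aq) + 8 H₂O(l) + 5 Pb²⁺(aq)
Q = [Mn²⁺]^2·[Pb²⁺]^5 / ([MnO₄⁻]^2·[H⁺]^16); log Q = 22.159.
E = E° − (0.0592/n) log Q = +1.66 − (0.0592/10)(22.159) = +1.529 V.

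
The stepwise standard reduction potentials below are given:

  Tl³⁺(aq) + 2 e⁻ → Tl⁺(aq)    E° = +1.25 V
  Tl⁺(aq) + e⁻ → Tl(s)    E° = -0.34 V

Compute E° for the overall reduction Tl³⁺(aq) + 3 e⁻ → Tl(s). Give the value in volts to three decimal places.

Since ΔG° = −nFE° is additive over sequential reductions, n₃E°₃ = n₁E°₁ + n₂E°₂.
E°₃ = (2×+1.25 + 1×-0.34) / 3 = (+2.160) / 3 = +0.720 V.
Simply averaging or adding the two E° values would be wrong; the electron-weighted sum is required.

+0.720 V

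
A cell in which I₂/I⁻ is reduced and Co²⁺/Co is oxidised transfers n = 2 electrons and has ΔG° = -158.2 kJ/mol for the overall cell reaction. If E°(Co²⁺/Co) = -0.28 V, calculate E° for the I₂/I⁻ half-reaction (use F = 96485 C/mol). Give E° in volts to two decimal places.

+0.54 V

E°cell = −ΔG°/(nF) = −(-158.2×10³)/((2)(96485)) = +0.820 V.
Since I₂/I⁻ is the cathode and Co²⁺/Co the anode, E°cell = E°(I₂/I⁻) − E°(Co²⁺/Co).
So E°(I₂/I⁻) = E°cell + E°(Co²⁺/Co) = +0.820 + (-0.28) = +0.54 V.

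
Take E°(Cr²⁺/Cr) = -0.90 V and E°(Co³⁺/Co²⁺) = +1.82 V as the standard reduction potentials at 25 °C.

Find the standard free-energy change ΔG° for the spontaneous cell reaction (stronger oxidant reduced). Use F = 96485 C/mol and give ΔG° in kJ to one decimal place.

Co³⁺/Co²⁺ (E° = +1.82 V) is the cathode; Cr²⁺/Cr (E° = -0.90 V) is the anode, so E°cell = +2.72 V.
Balancing electrons gives n = 2 (lcm of 1 and 2).
ΔG° = −nFE° = −(2)(96485)(+2.72) = -524,878 J = -524.9 kJ.

-524.9 kJ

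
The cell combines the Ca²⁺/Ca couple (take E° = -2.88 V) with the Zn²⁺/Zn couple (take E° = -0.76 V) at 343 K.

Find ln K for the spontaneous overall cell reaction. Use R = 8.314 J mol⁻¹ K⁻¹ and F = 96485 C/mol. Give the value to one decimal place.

Cathode: Zn²⁺/Zn; anode: Ca²⁺/Ca. E°cell = (-0.76) − (-2.88) = +2.12 V, with n = 2.
ΔG° = −nFE° = −RT ln K, so ln K = nFE°/(RT) = (2)(96485)(+2.12) / ((8.314)(343)) = 143.457.

143.5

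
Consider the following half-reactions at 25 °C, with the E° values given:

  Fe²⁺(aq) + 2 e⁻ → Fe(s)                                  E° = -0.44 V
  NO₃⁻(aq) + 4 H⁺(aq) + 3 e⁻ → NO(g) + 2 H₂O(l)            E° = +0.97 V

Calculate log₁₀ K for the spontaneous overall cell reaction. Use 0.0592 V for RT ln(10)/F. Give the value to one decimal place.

142.9

Cathode: NO₃⁻/NO; anode: Fe²⁺/Fe. E°cell = +1.41 V, n = 6.
log K = nE°cell / 0.0592 = (6)(+1.41) / 0.0592 = 142.9.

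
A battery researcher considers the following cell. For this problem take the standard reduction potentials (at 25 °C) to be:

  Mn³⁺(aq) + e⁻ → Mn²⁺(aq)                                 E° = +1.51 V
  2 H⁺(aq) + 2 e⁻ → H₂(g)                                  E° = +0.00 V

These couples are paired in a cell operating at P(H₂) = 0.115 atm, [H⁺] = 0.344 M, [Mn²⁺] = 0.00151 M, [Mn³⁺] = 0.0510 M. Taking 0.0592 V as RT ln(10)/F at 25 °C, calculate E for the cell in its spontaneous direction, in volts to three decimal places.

Mn³⁺/Mn²⁺ is the cathode (higher E°), H⁺/H₂ the anode: E°cell = +1.51 − (+0.00) = +1.51 V, n = 2.
Overall: 2 Mn³⁺(aq) + H₂(g) → 2 Mn²⁺(aq) + 2 H⁺(aq)
Q = [Mn²⁺]^2·[H⁺]^2 / ([Mn³⁺]^2·P(H₂)); log Q = -3.045.
E = E° − (0.0592/n) log Q = +1.51 − (0.0592/2)(-3.045) = +1.600 V.

+1.600 V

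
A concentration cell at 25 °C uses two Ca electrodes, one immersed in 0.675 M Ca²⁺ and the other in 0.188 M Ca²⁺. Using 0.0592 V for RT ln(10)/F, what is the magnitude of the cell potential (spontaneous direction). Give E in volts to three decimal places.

+0.016 V

For a concentration cell E°cell = 0. The 0.675 M side is the cathode (reduction is favoured where [Ca²⁺] is higher).
With n = 2, E = −(0.0592/2) log([Ca²⁺]ₐₙ/[Ca²⁺]꜀ₐₜ) = −(0.0592/2) log(0.188/0.675) = −(0.0592/2)(-0.555) = +0.016 V.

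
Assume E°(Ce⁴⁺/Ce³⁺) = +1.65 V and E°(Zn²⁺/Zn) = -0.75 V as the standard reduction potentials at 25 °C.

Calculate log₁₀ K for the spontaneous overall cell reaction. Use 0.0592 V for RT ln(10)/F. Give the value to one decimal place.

Cathode: Ce⁴⁺/Ce³⁺; anode: Zn²⁺/Zn. E°cell = +2.40 V, n = 2.
log K = nE°cell / 0.0592 = (2)(+2.40) / 0.0592 = 81.1.

81.1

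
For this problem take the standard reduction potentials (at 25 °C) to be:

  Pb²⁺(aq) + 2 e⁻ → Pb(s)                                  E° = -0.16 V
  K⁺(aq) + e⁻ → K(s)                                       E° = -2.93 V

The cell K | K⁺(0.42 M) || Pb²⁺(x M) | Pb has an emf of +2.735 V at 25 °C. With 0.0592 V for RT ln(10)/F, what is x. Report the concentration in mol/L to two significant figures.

0.012 M

Pb²⁺/Pb is the cathode, K⁺/K the anode: E°cell = +2.77 V, n = 2.
Overall reaction: Pb²⁺(aq) + 2 K(s) → Pb(s) + 2 K⁺(aq); Q = [K⁺]^2/[Pb²⁺]^1.
From E = E° − (0.0592/n) log Q: log Q = (E° − E)·n/0.0592 = (+2.77 − (+2.735))·2/0.0592 = 1.1824.
So 1·log[Pb²⁺] = 2·log(0.42) − log Q = -0.7535 − (1.1824) = -1.9359; [Pb²⁺] = 10^(-1.9359) ≈ 0.012 M.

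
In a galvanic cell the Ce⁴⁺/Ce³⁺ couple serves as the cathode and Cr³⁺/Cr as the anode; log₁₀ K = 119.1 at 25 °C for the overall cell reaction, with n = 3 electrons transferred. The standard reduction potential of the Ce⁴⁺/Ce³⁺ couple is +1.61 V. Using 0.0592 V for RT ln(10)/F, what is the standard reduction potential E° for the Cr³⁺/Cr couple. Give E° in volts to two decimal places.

-0.74 V

E°cell = (0.0592/n)·log K = (0.0592/3)(119.1) = +2.350 V.
Since Ce⁴⁺/Ce³⁺ is the cathode and Cr³⁺/Cr the anode, E°cell = E°(Ce⁴⁺/Ce³⁺) − E°(Cr³⁺/Cr).
So E°(Cr³⁺/Cr) = E°(Ce⁴⁺/Ce³⁺) − E°cell = (+1.61) − (+2.350) = -0.74 V.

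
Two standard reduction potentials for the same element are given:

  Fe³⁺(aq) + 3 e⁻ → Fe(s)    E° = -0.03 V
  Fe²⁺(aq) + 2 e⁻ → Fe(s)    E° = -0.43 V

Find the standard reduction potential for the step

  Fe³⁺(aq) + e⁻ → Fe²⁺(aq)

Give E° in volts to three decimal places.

Sequential free energies add, so n₃E°₃ = n₁E°₁ + n₂E°₂.
With n₃ = 3, and the known step contributing 2×(-0.43) V, the unknown satisfies 1·E° = 3×(-0.03) − 2×(-0.43) = +0.770.
E° = +0.770 / 1 = +0.770 V.

+0.770 V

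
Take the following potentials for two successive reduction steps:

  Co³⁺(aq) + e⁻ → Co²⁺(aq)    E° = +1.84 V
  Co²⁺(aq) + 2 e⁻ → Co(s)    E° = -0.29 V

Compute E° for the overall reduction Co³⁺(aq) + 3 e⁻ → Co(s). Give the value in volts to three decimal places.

Adding the free-energy changes (−nFE°) of the two steps gives −n₃FE°₃ = −n₁FE°₁ − n₂FE°₂.
E°₃ = (1×+1.84 + 2×-0.29) / 3 = (+1.260) / 3 = +0.420 V.
E° values themselves are not directly additive — weighting by electron count is essential.

+0.420 V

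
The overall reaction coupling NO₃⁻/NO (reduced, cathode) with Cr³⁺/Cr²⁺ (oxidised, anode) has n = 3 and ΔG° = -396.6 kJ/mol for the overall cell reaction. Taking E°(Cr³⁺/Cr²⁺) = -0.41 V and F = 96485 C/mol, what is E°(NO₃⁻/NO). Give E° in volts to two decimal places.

+0.96 V

E°cell = −ΔG°/(nF) = −(-396.6×10³)/((3)(96485)) = +1.370 V.
Since NO₃⁻/NO is the cathode and Cr³⁺/Cr²⁺ the anode, E°cell = E°(NO₃⁻/NO) − E°(Cr³⁺/Cr²⁺).
So E°(NO₃⁻/NO) = E°cell + E°(Cr³⁺/Cr²⁺) = +1.370 + (-0.41) = +0.96 V.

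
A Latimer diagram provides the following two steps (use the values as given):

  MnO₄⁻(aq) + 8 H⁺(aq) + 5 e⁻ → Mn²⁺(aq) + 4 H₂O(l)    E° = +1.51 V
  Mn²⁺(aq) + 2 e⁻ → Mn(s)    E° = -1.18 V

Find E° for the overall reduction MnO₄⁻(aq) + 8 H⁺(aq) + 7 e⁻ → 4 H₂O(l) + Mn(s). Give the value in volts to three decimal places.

+0.741 V

Standard free energies of sequential steps add: ΔG°₃ = ΔG°₁ + ΔG°₂, so n₃E°₃ = n₁E°₁ + n₂E°₂.
E°₃ = (5×+1.51 + 2×-1.18) / 7 = (+5.190) / 7 = +0.741 V.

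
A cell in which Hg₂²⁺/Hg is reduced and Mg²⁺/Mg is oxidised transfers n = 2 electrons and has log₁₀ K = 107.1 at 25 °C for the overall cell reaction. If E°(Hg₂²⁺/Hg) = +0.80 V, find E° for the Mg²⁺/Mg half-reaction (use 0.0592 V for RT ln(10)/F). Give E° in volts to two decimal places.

E°cell = (0.0592/n)·log K = (0.0592/2)(107.1) = +3.170 V.
Since Hg₂²⁺/Hg is the cathode and Mg²⁺/Mg the anode, E°cell = E°(Hg₂²⁺/Hg) − E°(Mg²⁺/Mg).
So E°(Mg²⁺/Mg) = E°(Hg₂²⁺/Hg) − E°cell = (+0.80) − (+3.170) = -2.37 V.

-2.37 V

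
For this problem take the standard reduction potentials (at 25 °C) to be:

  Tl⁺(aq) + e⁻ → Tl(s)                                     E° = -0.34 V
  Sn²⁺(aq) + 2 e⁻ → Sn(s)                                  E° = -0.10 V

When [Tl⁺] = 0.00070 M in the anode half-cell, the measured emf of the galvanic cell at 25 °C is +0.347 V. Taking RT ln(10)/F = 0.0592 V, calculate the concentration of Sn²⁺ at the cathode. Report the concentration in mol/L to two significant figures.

0.0020 M

Sn²⁺/Sn is the cathode, Tl⁺/Tl the anode: E°cell = +0.24 V, n = 2.
Overall reaction: Sn²⁺(aq) + 2 Tl(s) → Sn(s) + 2 Tl⁺(aq); Q = [Tl⁺]^2/[Sn²⁺]^1.
From E = E° − (0.0592/n) log Q: log Q = (E° − E)·n/0.0592 = (+0.24 − (+0.347))·2/0.0592 = -3.6149.
So 1·log[Sn²⁺] = 2·log(0.0007) − log Q = -6.3098 − (-3.6149) = -2.6949; [Sn²⁺] = 10^(-2.6949) ≈ 0.0020 M.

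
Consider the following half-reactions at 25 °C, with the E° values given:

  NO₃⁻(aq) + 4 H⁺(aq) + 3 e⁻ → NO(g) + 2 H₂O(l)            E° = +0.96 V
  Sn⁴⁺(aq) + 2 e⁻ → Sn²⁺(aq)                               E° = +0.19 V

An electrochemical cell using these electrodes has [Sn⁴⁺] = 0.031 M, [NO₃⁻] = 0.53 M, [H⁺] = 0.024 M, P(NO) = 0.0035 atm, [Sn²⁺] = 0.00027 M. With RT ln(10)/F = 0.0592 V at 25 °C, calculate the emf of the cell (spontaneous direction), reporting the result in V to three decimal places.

NO₃⁻/NO is the cathode (higher E°), Sn⁴⁺/Sn²⁺ the anode: E°cell = +0.96 − (+0.19) = +0.77 V, n = 6.
Overall: 2 NO₃⁻(aq) + 8 H⁺(aq) + 3 Sn²⁺(aq) → 2 NO(g) + 4 H₂O(l) + 3 Sn⁴⁺(aq)
Q = P(NO)^2·[Sn⁴⁺]^3 / ([NO₃⁻]^2·[H⁺]^8·[Sn²⁺]^3); log Q = 14.778.
E = E° − (0.0592/n) log Q = +0.77 − (0.0592/6)(14.778) = +0.624 V.

+0.624 V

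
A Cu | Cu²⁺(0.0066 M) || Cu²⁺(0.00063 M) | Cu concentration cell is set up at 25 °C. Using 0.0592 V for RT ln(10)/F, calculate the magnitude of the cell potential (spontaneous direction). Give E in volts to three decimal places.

For a concentration cell E°cell = 0. The 0.0066 M side is the cathode (reduction is favoured where [Cu²⁺] is higher).
With n = 2, E = −(0.0592/2) log([Cu²⁺]ₐₙ/[Cu²⁺]꜀ₐₜ) = −(0.0592/2) log(0.00063/0.0066) = −(0.0592/2)(-1.020) = +0.030 V.

+0.030 V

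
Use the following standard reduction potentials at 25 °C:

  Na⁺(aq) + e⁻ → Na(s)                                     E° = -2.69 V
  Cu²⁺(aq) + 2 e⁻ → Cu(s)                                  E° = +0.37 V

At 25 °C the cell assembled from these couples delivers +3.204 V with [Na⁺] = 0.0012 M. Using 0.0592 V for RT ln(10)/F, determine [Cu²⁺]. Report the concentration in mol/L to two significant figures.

Cu²⁺/Cu is the cathode, Na⁺/Na the anode: E°cell = +3.06 V, n = 2.
Overall reaction: Cu²⁺(aq) + 2 Na(s) → Cu(s) + 2 Na⁺(aq); Q = [Na⁺]^2/[Cu²⁺]^1.
From E = E° − (0.0592/n) log Q: log Q = (E° − E)·n/0.0592 = (+3.06 − (+3.204))·2/0.0592 = -4.8649.
So 1·log[Cu²⁺] = 2·log(0.0012) − log Q = -5.8416 − (-4.8649) = -0.9767; [Cu²⁺] = 10^(-0.9767) ≈ 0.11 M.

0.11 M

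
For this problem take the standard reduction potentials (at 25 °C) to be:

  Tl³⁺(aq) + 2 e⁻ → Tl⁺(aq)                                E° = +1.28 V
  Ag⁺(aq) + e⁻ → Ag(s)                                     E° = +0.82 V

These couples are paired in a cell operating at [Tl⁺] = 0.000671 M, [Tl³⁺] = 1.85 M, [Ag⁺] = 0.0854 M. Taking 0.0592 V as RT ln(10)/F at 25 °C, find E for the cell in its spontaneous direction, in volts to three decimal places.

Tl³⁺/Tl⁺ is the cathode (higher E°), Ag⁺/Ag the anode: E°cell = +1.28 − (+0.82) = +0.46 V, n = 2.
Overall: Tl³⁺(aq) + 2 Ag(s) → Tl⁺(aq) + 2 Ag⁺(aq)
Q = [Tl⁺]·[Ag⁺]^2 / ([Tl³⁺]); log Q = -5.578.
E = E° − (0.0592/n) log Q = +0.46 − (0.0592/2)(-5.578) = +0.625 V.

+0.625 V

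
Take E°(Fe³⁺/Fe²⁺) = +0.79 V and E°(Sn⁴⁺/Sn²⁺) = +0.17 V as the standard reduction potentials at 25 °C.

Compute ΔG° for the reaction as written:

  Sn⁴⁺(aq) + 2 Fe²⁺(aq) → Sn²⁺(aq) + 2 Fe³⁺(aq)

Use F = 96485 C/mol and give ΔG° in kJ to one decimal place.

As written, Sn⁴⁺/Sn²⁺ is reduced (cathode) and Fe³⁺/Fe²⁺ is oxidised (anode), so E°cell = (+0.17) − (+0.79) = -0.62 V.
Balancing electrons gives n = 2.
ΔG° = −nFE° = −(2)(96485)(-0.62) = 119,641 J = +119.6 kJ.

+119.6 kJ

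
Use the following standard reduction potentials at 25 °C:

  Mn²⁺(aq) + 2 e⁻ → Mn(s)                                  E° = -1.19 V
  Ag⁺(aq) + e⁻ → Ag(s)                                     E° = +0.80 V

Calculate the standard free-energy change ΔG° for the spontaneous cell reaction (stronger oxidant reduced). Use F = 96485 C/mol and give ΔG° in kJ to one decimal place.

-384.0 kJ

Ag⁺/Ag (E° = +0.80 V) is the cathode; Mn²⁺/Mn (E° = -1.19 V) is the anode, so E°cell = +1.99 V.
Balancing electrons gives n = 2 (lcm of 1 and 2).
ΔG° = −nFE° = −(2)(96485)(+1.99) = -384,010 J = -384.0 kJ.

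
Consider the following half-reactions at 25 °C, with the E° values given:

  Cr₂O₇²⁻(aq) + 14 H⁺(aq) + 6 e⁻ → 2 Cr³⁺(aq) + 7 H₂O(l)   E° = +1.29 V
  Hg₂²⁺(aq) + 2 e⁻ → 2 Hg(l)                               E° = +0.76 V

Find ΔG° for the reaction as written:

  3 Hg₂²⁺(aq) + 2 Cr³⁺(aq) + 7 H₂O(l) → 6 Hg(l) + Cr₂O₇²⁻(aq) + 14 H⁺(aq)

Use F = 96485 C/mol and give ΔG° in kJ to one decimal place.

As written, Hg₂²⁺/Hg is reduced (cathode) and Cr₂O₇²⁻/Cr³⁺ is oxidised (anode), so E°cell = (+0.76) − (+1.29) = -0.53 V.
Balancing electrons gives n = 6.
ΔG° = −nFE° = −(6)(96485)(-0.53) = 306,822 J = +306.8 kJ.

+306.8 kJ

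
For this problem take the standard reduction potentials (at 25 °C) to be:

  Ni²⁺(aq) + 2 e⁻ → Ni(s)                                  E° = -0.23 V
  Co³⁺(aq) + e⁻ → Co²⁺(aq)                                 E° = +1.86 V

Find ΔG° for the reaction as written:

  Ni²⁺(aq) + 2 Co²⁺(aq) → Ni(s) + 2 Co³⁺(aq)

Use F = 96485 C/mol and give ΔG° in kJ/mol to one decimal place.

+403.3 kJ/mol

As written, Ni²⁺/Ni is reduced (cathode) and Co³⁺/Co²⁺ is oxidised (anode), so E°cell = (-0.23) − (+1.86) = -2.09 V.
Balancing electrons gives n = 2.
ΔG° = −nFE° = −(2)(96485)(-2.09) = 403,307 J = +403.3 kJ/mol.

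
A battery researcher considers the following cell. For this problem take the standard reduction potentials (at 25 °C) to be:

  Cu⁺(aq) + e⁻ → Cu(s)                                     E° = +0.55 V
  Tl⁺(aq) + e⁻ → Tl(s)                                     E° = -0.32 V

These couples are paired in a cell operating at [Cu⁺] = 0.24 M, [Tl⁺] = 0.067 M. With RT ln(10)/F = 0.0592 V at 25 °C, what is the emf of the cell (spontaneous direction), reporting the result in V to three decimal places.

Cu⁺/Cu is the cathode (higher E°), Tl⁺/Tl the anode: E°cell = +0.55 − (-0.32) = +0.87 V, n = 1.
Overall: Cu⁺(aq) + Tl(s) → Cu(s) + Tl⁺(aq)
Q = [Tl⁺] / ([Cu⁺]); log Q = -0.554.
E = E° − (0.0592/n) log Q = +0.87 − (0.0592/1)(-0.554) = +0.903 V.

+0.903 V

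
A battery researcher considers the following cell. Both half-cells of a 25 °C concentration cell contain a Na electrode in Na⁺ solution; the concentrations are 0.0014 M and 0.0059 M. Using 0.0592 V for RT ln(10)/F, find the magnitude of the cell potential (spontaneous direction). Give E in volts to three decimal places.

+0.037 V

For a concentration cell E°cell = 0. The 0.0059 M side is the cathode (reduction is favoured where [Na⁺] is higher).
With n = 1, E = −(0.0592/1) log([Na⁺]ₐₙ/[Na⁺]꜀ₐₜ) = −(0.0592/1) log(0.0014/0.0059) = −(0.0592/1)(-0.625) = +0.037 V.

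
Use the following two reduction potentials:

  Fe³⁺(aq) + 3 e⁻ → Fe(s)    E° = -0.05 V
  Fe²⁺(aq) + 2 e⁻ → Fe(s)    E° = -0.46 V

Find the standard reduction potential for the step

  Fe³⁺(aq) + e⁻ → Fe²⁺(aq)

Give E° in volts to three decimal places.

Sequential free energies add, so n₃E°₃ = n₁E°₁ + n₂E°₂.
With n₃ = 3, and the known step contributing 2×(-0.46) V, the unknown satisfies 1·E° = 3×(-0.05) − 2×(-0.46) = +0.770.
E° = +0.770 / 1 = +0.770 V.

+0.770 V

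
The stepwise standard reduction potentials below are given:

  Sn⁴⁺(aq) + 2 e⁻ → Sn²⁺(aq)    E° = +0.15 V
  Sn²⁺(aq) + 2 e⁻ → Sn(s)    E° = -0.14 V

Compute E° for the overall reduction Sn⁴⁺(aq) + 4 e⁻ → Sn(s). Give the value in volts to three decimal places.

Since ΔG° = −nFE° is additive over sequential reductions, n₃E°₃ = n₁E°₁ + n₂E°₂.
E°₃ = (2×+0.15 + 2×-0.14) / 4 = (+0.020) / 4 = +0.005 V.

+0.005 V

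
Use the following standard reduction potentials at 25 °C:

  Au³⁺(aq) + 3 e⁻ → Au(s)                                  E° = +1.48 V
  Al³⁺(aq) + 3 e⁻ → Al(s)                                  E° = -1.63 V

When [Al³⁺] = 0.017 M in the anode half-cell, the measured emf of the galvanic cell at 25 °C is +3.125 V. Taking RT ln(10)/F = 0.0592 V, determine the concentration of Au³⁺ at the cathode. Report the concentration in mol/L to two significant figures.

0.098 M

Au³⁺/Au is the cathode, Al³⁺/Al the anode: E°cell = +3.11 V, n = 3.
Overall reaction: Au³⁺(aq) + Al(s) → Au(s) + Al³⁺(aq); Q = [Al³⁺]^1/[Au³⁺]^1.
From E = E° − (0.0592/n) log Q: log Q = (E° − E)·n/0.0592 = (+3.11 − (+3.125))·3/0.0592 = -0.7601.
So 1·log[Au³⁺] = 1·log(0.017) − log Q = -1.7696 − (-0.7601) = -1.0095; [Au³⁺] = 10^(-1.0095) ≈ 0.098 M.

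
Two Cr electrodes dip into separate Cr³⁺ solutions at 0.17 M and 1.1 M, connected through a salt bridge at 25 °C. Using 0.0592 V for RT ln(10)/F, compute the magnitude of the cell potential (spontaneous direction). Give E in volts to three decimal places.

For a concentration cell E°cell = 0. The 1.1 M side is the cathode (reduction is favoured where [Cr³⁺] is higher).
With n = 3, E = −(0.0592/3) log([Cr³⁺]ₐₙ/[Cr³⁺]꜀ₐₜ) = −(0.0592/3) log(0.17/1.1) = −(0.0592/3)(-0.811) = +0.016 V.

+0.016 V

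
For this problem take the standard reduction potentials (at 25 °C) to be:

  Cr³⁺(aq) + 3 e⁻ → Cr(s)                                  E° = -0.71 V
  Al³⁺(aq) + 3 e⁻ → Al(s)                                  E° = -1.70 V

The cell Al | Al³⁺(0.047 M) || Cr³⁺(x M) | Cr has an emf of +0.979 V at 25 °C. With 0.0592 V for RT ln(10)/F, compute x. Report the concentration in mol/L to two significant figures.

0.013 M

Cr³⁺/Cr is the cathode, Al³⁺/Al the anode: E°cell = +0.99 V, n = 3.
Overall reaction: Cr³⁺(aq) + Al(s) → Cr(s) + Al³⁺(aq); Q = [Al³⁺]^1/[Cr³⁺]^1.
From E = E° − (0.0592/n) log Q: log Q = (E° − E)·n/0.0592 = (+0.99 − (+0.979))·3/0.0592 = 0.5574.
So 1·log[Cr³⁺] = 1·log(0.047) − log Q = -1.3279 − (0.5574) = -1.8853; [Cr³⁺] = 10^(-1.8853) ≈ 0.013 M.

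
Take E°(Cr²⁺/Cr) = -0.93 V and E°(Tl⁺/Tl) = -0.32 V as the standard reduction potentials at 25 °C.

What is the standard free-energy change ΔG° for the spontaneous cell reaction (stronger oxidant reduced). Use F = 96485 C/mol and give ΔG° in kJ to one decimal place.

-117.7 kJ

Tl⁺/Tl (E° = -0.32 V) is the cathode; Cr²⁺/Cr (E° = -0.93 V) is the anode, so E°cell = +0.61 V.
Balancing electrons gives n = 2 (lcm of 1 and 2).
ΔG° = −nFE° = −(2)(96485)(+0.61) = -117,712 J = -117.7 kJ.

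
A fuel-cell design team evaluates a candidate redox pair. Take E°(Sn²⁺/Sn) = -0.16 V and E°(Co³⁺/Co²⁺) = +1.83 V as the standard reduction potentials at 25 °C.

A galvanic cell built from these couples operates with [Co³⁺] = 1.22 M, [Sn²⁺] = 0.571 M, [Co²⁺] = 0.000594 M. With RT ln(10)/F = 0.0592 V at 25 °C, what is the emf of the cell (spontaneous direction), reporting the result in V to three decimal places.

+2.193 V

Co³⁺/Co²⁺ is the cathode (higher E°), Sn²⁺/Sn the anode: E°cell = +1.83 − (-0.16) = +1.99 V, n = 2.
Overall: 2 Co³⁺(aq) + Sn(s) → 2 Co²⁺(aq) + Sn²⁺(aq)
Q = [Co²⁺]^2·[Sn²⁺] / ([Co³⁺]^2); log Q = -6.869.
E = E° − (0.0592/n) log Q = +1.99 − (0.0592/2)(-6.869) = +2.193 V.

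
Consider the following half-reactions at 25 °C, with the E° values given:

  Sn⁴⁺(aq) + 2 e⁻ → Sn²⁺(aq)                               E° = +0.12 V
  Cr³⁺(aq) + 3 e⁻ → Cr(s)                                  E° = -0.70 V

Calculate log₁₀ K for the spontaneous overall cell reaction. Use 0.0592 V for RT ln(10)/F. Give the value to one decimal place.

83.1

Cathode: Sn⁴⁺/Sn²⁺; anode: Cr³⁺/Cr. E°cell = +0.82 V, n = 6.
log K = nE°cell / 0.0592 = (6)(+0.82) / 0.0592 = 83.1.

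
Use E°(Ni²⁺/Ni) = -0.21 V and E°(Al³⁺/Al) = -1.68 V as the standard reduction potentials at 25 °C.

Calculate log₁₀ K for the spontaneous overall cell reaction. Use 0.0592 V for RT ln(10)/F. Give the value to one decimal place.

149.0

Cathode: Ni²⁺/Ni; anode: Al³⁺/Al. E°cell = +1.47 V, n = 6.
log K = nE°cell / 0.0592 = (6)(+1.47) / 0.0592 = 149.0.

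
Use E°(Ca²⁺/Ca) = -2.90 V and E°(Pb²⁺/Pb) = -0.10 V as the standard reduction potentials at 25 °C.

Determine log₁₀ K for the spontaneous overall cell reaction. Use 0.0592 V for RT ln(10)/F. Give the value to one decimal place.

94.6

Cathode: Pb²⁺/Pb; anode: Ca²⁺/Ca. E°cell = +2.80 V, n = 2.
log K = nE°cell / 0.0592 = (2)(+2.80) / 0.0592 = 94.6.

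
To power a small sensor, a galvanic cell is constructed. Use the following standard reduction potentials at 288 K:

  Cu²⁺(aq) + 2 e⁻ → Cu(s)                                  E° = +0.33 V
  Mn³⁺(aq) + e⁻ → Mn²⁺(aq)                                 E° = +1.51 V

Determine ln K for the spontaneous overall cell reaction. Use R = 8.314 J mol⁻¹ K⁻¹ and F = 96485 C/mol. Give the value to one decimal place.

95.1

Cathode: Mn³⁺/Mn²⁺; anode: Cu²⁺/Cu. E°cell = (+1.51) − (+0.33) = +1.18 V, with n = 2.
ΔG° = −nFE° = −RT ln K, so ln K = nFE°/(RT) = (2)(96485)(+1.18) / ((8.314)(288)) = 95.098.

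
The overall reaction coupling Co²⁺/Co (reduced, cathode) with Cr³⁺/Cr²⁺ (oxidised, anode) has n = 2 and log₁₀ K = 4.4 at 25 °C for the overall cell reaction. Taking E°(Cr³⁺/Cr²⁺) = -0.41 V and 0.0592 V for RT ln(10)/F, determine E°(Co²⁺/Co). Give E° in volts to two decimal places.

-0.28 V

E°cell = (0.0592/n)·log K = (0.0592/2)(4.4) = +0.130 V.
Since Co²⁺/Co is the cathode and Cr³⁺/Cr²⁺ the anode, E°cell = E°(Co²⁺/Co) − E°(Cr³⁺/Cr²⁺).
So E°(Co²⁺/Co) = E°cell + E°(Cr³⁺/Cr²⁺) = +0.130 + (-0.41) = -0.28 V.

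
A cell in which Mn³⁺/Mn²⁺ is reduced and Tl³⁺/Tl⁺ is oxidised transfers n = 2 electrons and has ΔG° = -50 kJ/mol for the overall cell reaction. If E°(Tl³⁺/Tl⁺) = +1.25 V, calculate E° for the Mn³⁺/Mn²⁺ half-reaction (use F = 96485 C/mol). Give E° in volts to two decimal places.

E°cell = −ΔG°/(nF) = −(-50×10³)/((2)(96485)) = +0.259 V.
Since Mn³⁺/Mn²⁺ is the cathode and Tl³⁺/Tl⁺ the anode, E°cell = E°(Mn³⁺/Mn²⁺) − E°(Tl³⁺/Tl⁺).
So E°(Mn³⁺/Mn²⁺) = E°cell + E°(Tl³⁺/Tl⁺) = +0.259 + (+1.25) = +1.51 V.

+1.51 V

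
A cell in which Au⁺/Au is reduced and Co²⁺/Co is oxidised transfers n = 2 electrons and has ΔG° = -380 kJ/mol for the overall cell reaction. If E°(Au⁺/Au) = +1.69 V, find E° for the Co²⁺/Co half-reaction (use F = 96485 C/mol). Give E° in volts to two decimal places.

E°cell = −ΔG°/(nF) = −(-380×10³)/((2)(96485)) = +1.969 V.
Since Au⁺/Au is the cathode and Co²⁺/Co the anode, E°cell = E°(Au⁺/Au) − E°(Co²⁺/Co).
So E°(Co²⁺/Co) = E°(Au⁺/Au) − E°cell = (+1.69) − (+1.969) = -0.28 V.

-0.28 V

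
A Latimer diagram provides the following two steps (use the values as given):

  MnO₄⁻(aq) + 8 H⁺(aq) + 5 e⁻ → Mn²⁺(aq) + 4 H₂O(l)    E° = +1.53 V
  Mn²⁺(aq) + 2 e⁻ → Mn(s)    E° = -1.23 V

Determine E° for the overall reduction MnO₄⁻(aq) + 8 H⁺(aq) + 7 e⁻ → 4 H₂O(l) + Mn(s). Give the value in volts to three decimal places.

+0.741 V

Adding the free-energy changes (−nFE°) of the two steps gives −n₃FE°₃ = −n₁FE°₁ − n₂FE°₂.
E°₃ = (5×+1.53 + 2×-1.23) / 7 = (+5.190) / 7 = +0.741 V.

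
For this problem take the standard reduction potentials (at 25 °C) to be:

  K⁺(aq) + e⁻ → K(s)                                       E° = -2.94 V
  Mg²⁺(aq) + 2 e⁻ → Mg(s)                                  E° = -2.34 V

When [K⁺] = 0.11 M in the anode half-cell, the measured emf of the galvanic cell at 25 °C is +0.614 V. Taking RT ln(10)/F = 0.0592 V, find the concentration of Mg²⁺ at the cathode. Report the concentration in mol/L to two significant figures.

0.036 M

Mg²⁺/Mg is the cathode, K⁺/K the anode: E°cell = +0.60 V, n = 2.
Overall reaction: Mg²⁺(aq) + 2 K(s) → Mg(s) + 2 K⁺(aq); Q = [K⁺]^2/[Mg²⁺]^1.
From E = E° − (0.0592/n) log Q: log Q = (E° − E)·n/0.0592 = (+0.60 − (+0.614))·2/0.0592 = -0.4730.
So 1·log[Mg²⁺] = 2·log(0.11) − log Q = -1.9172 − (-0.4730) = -1.4442; [Mg²⁺] = 10^(-1.4442) ≈ 0.036 M.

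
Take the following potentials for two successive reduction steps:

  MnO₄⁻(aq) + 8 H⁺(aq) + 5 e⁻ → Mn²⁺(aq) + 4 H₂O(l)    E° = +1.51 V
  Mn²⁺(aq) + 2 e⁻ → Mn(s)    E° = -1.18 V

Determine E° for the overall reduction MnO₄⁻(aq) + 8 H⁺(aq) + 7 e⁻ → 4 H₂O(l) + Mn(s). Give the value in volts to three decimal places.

+0.741 V

Since ΔG° = −nFE° is additive over sequential reductions, n₃E°₃ = n₁E°₁ + n₂E°₂.
E°₃ = (5×+1.51 + 2×-1.18) / 7 = (+5.190) / 7 = +0.741 V.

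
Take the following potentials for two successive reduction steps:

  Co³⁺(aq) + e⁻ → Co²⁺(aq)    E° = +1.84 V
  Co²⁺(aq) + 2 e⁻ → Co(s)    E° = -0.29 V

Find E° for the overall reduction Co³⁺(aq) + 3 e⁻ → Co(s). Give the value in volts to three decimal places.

+0.420 V

Since ΔG° = −nFE° is additive over sequential reductions, n₃E°₃ = n₁E°₁ + n₂E°₂.
E°₃ = (1×+1.84 + 2×-0.29) / 3 = (+1.260) / 3 = +0.420 V.
Simply averaging or adding the two E° values would be wrong; the electron-weighted sum is required.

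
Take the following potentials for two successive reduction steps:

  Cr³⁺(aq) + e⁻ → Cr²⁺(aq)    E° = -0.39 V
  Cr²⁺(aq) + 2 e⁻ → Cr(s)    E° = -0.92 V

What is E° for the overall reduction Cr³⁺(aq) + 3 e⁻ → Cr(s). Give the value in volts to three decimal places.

Adding the free-energy changes (−nFE°) of the two steps gives −n₃FE°₃ = −n₁FE°₁ − n₂FE°₂.
E°₃ = (1×-0.39 + 2×-0.92) / 3 = (-2.230) / 3 = -0.743 V.

-0.743 V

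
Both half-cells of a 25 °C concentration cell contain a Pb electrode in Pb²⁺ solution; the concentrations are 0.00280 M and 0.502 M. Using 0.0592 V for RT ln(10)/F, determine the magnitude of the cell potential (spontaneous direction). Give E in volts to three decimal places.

+0.067 V

For a concentration cell E°cell = 0. The 0.502 M side is the cathode (reduction is favoured where [Pb²⁺] is higher).
With n = 2, E = −(0.0592/2) log([Pb²⁺]ₐₙ/[Pb²⁺]꜀ₐₜ) = −(0.0592/2) log(0.0028/0.502) = −(0.0592/2)(-2.254) = +0.067 V.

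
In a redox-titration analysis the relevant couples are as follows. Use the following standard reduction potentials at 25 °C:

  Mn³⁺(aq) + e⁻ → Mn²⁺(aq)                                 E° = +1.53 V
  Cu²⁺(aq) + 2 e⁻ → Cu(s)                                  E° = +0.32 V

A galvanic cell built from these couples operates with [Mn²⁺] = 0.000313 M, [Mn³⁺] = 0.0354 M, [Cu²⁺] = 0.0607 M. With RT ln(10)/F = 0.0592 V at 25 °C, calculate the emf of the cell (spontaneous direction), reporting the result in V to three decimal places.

Mn³⁺/Mn²⁺ is the cathode (higher E°), Cu²⁺/Cu the anode: E°cell = +1.53 − (+0.32) = +1.21 V, n = 2.
Overall: 2 Mn³⁺(aq) + Cu(s) → 2 Mn²⁺(aq) + Cu²⁺(aq)
Q = [Mn²⁺]^2·[Cu²⁺] / ([Mn³⁺]^2); log Q = -5.324.
E = E° − (0.0592/n) log Q = +1.21 − (0.0592/2)(-5.324) = +1.368 V.

+1.368 V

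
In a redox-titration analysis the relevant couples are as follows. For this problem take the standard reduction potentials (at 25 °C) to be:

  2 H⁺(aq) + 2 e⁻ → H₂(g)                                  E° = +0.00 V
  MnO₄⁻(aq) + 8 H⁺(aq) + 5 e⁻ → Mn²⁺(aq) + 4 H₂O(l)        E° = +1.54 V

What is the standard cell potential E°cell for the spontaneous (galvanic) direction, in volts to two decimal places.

The MnO₄⁻/Mn²⁺ couple has the higher reduction potential, so it is the cathode; H⁺/H₂ is oxidised at the anode.
E°cell = E°(cathode) − E°(anode) = (+1.54) − (+0.00) = +1.54 V.
Since E°cell > 0, the reaction is spontaneous under standard conditions.

+1.54 V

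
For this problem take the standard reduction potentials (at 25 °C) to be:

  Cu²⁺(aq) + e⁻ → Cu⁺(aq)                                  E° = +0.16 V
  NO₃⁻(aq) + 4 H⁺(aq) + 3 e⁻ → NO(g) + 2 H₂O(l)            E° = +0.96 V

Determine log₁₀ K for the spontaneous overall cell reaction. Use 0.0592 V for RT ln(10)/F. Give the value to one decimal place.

Cathode: NO₃⁻/NO; anode: Cu²⁺/Cu⁺. E°cell = +0.80 V, n = 3.
log K = nE°cell / 0.0592 = (3)(+0.80) / 0.0592 = 40.5.

40.5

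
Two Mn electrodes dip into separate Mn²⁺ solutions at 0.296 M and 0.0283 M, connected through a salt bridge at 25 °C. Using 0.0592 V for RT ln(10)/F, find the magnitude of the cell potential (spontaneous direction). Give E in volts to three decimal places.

+0.030 V

For a concentration cell E°cell = 0. The 0.296 M side is the cathode (reduction is favoured where [Mn²⁺] is higher).
With n = 2, E = −(0.0592/2) log([Mn²⁺]ₐₙ/[Mn²⁺]꜀ₐₜ) = −(0.0592/2) log(0.0283/0.296) = −(0.0592/2)(-1.020) = +0.030 V.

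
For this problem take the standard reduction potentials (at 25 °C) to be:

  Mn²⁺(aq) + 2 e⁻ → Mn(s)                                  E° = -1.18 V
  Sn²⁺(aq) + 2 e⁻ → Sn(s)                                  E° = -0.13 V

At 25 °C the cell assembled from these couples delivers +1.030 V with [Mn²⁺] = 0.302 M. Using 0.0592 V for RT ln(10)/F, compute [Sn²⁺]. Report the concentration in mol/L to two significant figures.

Sn²⁺/Sn is the cathode, Mn²⁺/Mn the anode: E°cell = +1.05 V, n = 2.
Overall reaction: Sn²⁺(aq) + Mn(s) → Sn(s) + Mn²⁺(aq); Q = [Mn²⁺]^1/[Sn²⁺]^1.
From E = E° − (0.0592/n) log Q: log Q = (E° − E)·n/0.0592 = (+1.05 − (+1.030))·2/0.0592 = 0.6757.
So 1·log[Sn²⁺] = 1·log(0.302) − log Q = -0.5200 − (0.6757) = -1.1957; [Sn²⁺] = 10^(-1.1957) ≈ 0.064 M.

0.064 M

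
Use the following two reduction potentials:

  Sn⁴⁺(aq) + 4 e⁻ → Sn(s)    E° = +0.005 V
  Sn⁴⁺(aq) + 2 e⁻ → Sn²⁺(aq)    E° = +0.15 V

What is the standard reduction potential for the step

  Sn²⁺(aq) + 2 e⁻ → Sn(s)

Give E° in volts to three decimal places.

Sequential free energies add, so n₃E°₃ = n₁E°₁ + n₂E°₂.
With n₃ = 4, and the known step contributing 2×(+0.15) V, the unknown satisfies 2·E° = 4×(+0.005) − 2×(+0.15) = -0.280.
E° = -0.280 / 2 = -0.140 V.

-0.140 V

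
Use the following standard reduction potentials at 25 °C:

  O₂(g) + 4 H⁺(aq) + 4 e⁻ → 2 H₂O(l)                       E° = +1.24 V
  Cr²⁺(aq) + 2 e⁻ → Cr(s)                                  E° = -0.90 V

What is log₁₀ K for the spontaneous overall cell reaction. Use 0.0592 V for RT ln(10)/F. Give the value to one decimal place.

144.6

Cathode: O₂/H₂O; anode: Cr²⁺/Cr. E°cell = +2.14 V, n = 4.
log K = nE°cell / 0.0592 = (4)(+2.14) / 0.0592 = 144.6.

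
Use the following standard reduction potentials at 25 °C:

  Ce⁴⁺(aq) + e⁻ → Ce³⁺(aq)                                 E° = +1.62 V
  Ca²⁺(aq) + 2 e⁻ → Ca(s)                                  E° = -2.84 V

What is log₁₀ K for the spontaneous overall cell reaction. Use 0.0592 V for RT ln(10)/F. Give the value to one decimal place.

150.7

Cathode: Ce⁴⁺/Ce³⁺; anode: Ca²⁺/Ca. E°cell = +4.46 V, n = 2.
log K = nE°cell / 0.0592 = (2)(+4.46) / 0.0592 = 150.7.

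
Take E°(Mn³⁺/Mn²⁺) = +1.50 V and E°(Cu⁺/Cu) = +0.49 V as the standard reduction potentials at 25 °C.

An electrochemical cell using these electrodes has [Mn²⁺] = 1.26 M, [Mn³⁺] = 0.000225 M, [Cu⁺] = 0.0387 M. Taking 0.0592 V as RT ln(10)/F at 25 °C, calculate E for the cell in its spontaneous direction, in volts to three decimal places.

Mn³⁺/Mn²⁺ is the cathode (higher E°), Cu⁺/Cu the anode: E°cell = +1.50 − (+0.49) = +1.01 V, n = 1.
Overall: Mn³⁺(aq) + Cu(s) → Mn²⁺(aq) + Cu⁺(aq)
Q = [Mn²⁺]·[Cu⁺] / ([Mn³⁺]); log Q = 2.336.
E = E° − (0.0592/n) log Q = +1.01 − (0.0592/1)(2.336) = +0.872 V.

+0.872 V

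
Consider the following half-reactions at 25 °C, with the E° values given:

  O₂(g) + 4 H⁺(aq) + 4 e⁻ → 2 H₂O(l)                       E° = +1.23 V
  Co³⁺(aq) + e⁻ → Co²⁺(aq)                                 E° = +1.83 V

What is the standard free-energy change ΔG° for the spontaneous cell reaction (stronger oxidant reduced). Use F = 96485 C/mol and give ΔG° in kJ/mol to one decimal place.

Co³⁺/Co²⁺ (E° = +1.83 V) is the cathode; O₂/H₂O (E° = +1.23 V) is the anode, so E°cell = +0.60 V.
Balancing electrons gives n = 4 (lcm of 1 and 4).
ΔG° = −nFE° = −(4)(96485)(+0.60) = -231,564 J = -231.6 kJ/mol.

-231.6 kJ/mol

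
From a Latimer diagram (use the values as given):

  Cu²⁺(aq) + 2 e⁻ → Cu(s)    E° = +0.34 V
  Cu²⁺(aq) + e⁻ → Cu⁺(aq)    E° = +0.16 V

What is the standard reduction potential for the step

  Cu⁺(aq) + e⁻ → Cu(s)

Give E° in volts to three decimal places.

+0.520 V

Sequential free energies add, so n₃E°₃ = n₁E°₁ + n₂E°₂.
With n₃ = 2, and the known step contributing 1×(+0.16) V, the unknown satisfies 1·E° = 2×(+0.34) − 1×(+0.16) = +0.520.
E° = +0.520 / 1 = +0.520 V.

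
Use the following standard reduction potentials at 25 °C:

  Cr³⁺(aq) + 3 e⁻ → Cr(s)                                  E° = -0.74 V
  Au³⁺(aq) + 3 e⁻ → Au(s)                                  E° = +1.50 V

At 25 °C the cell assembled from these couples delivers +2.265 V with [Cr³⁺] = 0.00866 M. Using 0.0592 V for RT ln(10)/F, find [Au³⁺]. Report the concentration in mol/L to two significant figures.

Au³⁺/Au is the cathode, Cr³⁺/Cr the anode: E°cell = +2.24 V, n = 3.
Overall reaction: Au³⁺(aq) + Cr(s) → Au(s) + Cr³⁺(aq); Q = [Cr³⁺]^1/[Au³⁺]^1.
From E = E° − (0.0592/n) log Q: log Q = (E° − E)·n/0.0592 = (+2.24 − (+2.265))·3/0.0592 = -1.2669.
So 1·log[Au³⁺] = 1·log(0.00866) − log Q = -2.0625 − (-1.2669) = -0.7956; [Au³⁺] = 10^(-0.7956) ≈ 0.16 M.

0.16 M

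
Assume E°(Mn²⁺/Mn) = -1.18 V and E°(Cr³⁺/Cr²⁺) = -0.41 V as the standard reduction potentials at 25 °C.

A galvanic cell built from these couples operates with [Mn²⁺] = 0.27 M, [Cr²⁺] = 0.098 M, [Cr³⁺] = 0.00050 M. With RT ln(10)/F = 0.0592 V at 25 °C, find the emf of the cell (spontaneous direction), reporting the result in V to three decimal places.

+0.651 V

Cr³⁺/Cr²⁺ is the cathode (higher E°), Mn²⁺/Mn the anode: E°cell = -0.41 − (-1.18) = +0.77 V, n = 2.
Overall: 2 Cr³⁺(aq) + Mn(s) → 2 Cr²⁺(aq) + Mn²⁺(aq)
Q = [Cr²⁺]^2·[Mn²⁺] / ([Cr³⁺]^2); log Q = 4.016.
E = E° − (0.0592/n) log Q = +0.77 − (0.0592/2)(4.016) = +0.651 V.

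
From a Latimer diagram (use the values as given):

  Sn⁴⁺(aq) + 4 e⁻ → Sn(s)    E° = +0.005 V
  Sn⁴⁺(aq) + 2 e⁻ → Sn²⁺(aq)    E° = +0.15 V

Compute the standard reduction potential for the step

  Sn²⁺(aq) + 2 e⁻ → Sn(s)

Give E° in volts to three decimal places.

-0.140 V

Sequential free energies add, so n₃E°₃ = n₁E°₁ + n₂E°₂.
With n₃ = 4, and the known step contributing 2×(+0.15) V, the unknown satisfies 2·E° = 4×(+0.005) − 2×(+0.15) = -0.280.
E° = -0.280 / 2 = -0.140 V.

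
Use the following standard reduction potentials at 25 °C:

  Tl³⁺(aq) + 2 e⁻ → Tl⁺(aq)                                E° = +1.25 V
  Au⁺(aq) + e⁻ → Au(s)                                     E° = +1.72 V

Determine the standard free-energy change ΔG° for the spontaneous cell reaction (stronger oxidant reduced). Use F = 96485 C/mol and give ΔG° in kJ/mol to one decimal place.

-90.7 kJ/mol

Au⁺/Au (E° = +1.72 V) is the cathode; Tl³⁺/Tl⁺ (E° = +1.25 V) is the anode, so E°cell = +0.47 V.
Balancing electrons gives n = 2 (lcm of 1 and 2).
ΔG° = −nFE° = −(2)(96485)(+0.47) = -90,696 J = -90.7 kJ/mol.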